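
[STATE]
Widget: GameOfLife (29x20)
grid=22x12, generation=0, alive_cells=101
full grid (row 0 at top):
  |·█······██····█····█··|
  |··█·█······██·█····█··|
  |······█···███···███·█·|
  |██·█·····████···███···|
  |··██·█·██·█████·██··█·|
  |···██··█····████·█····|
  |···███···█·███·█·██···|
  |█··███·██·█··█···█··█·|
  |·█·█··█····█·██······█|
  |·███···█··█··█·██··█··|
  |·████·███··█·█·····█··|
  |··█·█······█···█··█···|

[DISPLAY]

Gen: 0                       
·█······██····█····█··       
··█·█······██·█····█··       
······█···███···███·█·       
██·█·····████···███···       
··██·█·██·█████·██··█·       
···██··█····████·█····       
···███···█·███·█·██···       
█··███·██·█··█···█··█·       
·█·█··█····█·██······█       
·███···█··█··█·██··█··       
·████·███··█·█·····█··       
··█·█······█···█··█···       
                             
                             
                             
                             
                             
                             
                             


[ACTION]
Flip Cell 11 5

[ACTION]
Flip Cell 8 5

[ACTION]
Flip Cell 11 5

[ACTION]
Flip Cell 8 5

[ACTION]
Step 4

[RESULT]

Gen: 4                       
···············█······       
·██···········█·█·····       
█······█·█····█·█·····       
······█···█····█······       
███··██·█··█··········       
··█··██·█·█···········       
······██··········██··       
·█····················       
·█····················       
·███····█······█··█·█·       
·█··█··█·█····███··█··       
·██·█··█·█·····██·····       
                             
                             
                             
                             
                             
                             
                             


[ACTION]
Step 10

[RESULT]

Gen: 14                      
···············█······       
·██···········█·█·····       
█·█······█····█·█·····       
█·█······█·····█······       
······················       
······················       
······················       
·············█········       
·····██·····████······       
············█·········       
·············████·█···       
··············████····       
                             
                             
                             
                             
                             
                             
                             


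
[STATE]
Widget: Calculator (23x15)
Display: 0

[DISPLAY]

                      0
┌───┬───┬───┬───┐      
│ 7 │ 8 │ 9 │ ÷ │      
├───┼───┼───┼───┤      
│ 4 │ 5 │ 6 │ × │      
├───┼───┼───┼───┤      
│ 1 │ 2 │ 3 │ - │      
├───┼───┼───┼───┤      
│ 0 │ . │ = │ + │      
├───┼───┼───┼───┤      
│ C │ MC│ MR│ M+│      
└───┴───┴───┴───┘      
                       
                       
                       


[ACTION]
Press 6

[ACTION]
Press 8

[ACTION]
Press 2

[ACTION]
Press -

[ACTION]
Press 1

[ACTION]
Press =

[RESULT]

                    681
┌───┬───┬───┬───┐      
│ 7 │ 8 │ 9 │ ÷ │      
├───┼───┼───┼───┤      
│ 4 │ 5 │ 6 │ × │      
├───┼───┼───┼───┤      
│ 1 │ 2 │ 3 │ - │      
├───┼───┼───┼───┤      
│ 0 │ . │ = │ + │      
├───┼───┼───┼───┤      
│ C │ MC│ MR│ M+│      
└───┴───┴───┴───┘      
                       
                       
                       


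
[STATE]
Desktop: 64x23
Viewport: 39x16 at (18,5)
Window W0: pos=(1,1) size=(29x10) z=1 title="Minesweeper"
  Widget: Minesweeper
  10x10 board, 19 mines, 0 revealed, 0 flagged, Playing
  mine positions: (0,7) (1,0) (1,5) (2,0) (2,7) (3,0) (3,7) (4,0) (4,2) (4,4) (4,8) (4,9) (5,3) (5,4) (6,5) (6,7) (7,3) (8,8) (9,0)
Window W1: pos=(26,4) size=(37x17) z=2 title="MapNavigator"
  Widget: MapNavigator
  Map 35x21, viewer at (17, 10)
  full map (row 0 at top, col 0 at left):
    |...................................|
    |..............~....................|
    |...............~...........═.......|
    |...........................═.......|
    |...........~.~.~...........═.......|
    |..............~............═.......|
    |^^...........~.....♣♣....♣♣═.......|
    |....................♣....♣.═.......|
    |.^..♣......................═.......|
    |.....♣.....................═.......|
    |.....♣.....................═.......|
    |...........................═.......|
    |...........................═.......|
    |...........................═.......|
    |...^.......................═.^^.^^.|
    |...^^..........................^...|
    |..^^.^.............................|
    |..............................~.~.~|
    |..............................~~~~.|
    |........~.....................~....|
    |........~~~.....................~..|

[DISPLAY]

        ┃ MapNavigator                 
        ┠──────────────────────────────
        ┃...........~.~.~...........═..
        ┃..............~............═..
        ┃^^...........~.....♣♣....♣♣═..
━━━━━━━━┃....................♣....♣.═..
        ┃.^..♣......................═..
        ┃.....♣.....................═..
        ┃.....♣...........@.........═..
        ┃...........................═..
        ┃...........................═..
        ┃...........................═..
        ┃...^.......................═.^
        ┃...^^.........................
        ┃..^^.^........................
        ┗━━━━━━━━━━━━━━━━━━━━━━━━━━━━━━


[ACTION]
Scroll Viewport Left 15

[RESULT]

■■■■■■■■■              ┃ MapNavigator  
■■■■■■■■■              ┠───────────────
■■■■■■■■■              ┃...........~.~.
■■■■■■■■■              ┃..............~
■■■■■■■■■              ┃^^...........~.
━━━━━━━━━━━━━━━━━━━━━━━┃...............
                       ┃.^..♣..........
                       ┃.....♣.........
                       ┃.....♣.........
                       ┃...............
                       ┃...............
                       ┃...............
                       ┃...^...........
                       ┃...^^..........
                       ┃..^^.^.........
                       ┗━━━━━━━━━━━━━━━


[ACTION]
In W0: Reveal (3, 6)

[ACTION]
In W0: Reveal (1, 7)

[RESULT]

■■■■■■2■■              ┃ MapNavigator  
■■■■■■■■■              ┠───────────────
■■■■■2■■■              ┃...........~.~.
■■■■■■■■■              ┃..............~
■■■■■■■■■              ┃^^...........~.
━━━━━━━━━━━━━━━━━━━━━━━┃...............
                       ┃.^..♣..........
                       ┃.....♣.........
                       ┃.....♣.........
                       ┃...............
                       ┃...............
                       ┃...............
                       ┃...^...........
                       ┃...^^..........
                       ┃..^^.^.........
                       ┗━━━━━━━━━━━━━━━


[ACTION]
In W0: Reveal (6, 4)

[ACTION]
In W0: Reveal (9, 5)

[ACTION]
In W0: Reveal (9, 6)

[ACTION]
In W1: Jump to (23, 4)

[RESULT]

■■■■■■2■■              ┃ MapNavigator  
■■■■■■■■■              ┠───────────────
■■■■■2■■■              ┃               
■■■■■■■■■              ┃               
■■■■■■■■■              ┃...............
━━━━━━━━━━━━━━━━━━━━━━━┃........~......
                       ┃.........~.....
                       ┃...............
                       ┃.....~.~.~.....
                       ┃........~......
                       ┃.......~.....♣♣
                       ┃..............♣
                       ┃...............
                       ┃...............
                       ┃...............
                       ┗━━━━━━━━━━━━━━━


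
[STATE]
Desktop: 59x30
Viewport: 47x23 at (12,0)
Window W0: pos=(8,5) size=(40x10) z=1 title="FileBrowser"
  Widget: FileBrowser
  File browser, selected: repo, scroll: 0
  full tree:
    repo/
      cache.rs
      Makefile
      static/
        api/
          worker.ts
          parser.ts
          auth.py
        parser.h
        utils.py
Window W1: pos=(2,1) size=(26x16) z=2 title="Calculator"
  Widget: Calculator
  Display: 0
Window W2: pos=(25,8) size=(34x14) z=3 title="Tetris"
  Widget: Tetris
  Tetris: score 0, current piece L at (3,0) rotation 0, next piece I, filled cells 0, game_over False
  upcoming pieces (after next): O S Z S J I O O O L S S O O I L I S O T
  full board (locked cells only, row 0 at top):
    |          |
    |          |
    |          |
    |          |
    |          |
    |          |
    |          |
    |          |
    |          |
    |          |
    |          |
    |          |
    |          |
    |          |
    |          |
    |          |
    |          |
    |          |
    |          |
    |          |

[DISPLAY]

                                               
━━━━━━━━━━━━━━━┓                               
or             ┃                               
───────────────┨                               
              0┃                               
───┬───┐       ┃━━━━━━━━━━━━━━━━━━━┓           
 9 │ ÷ │       ┃                   ┃           
───┼───┤       ┃───────────────────┨           
 6 │ × │     ┏━━━━━━━━━━━━━━━━━━━━━━━━━━━━━━━━┓
───┼───┤     ┃ Tetris                         ┃
 3 │ - │     ┠────────────────────────────────┨
───┼───┤     ┃          │Next:                ┃
 = │ + │     ┃          │████                 ┃
───┼───┤     ┃          │                     ┃
 MR│ M+│     ┃          │                     ┃
───┴───┘     ┃          │                     ┃
━━━━━━━━━━━━━┃          │                     ┃
             ┃          │Score:               ┃
             ┃          │0                    ┃
             ┃          │                     ┃
             ┃          │                     ┃
             ┗━━━━━━━━━━━━━━━━━━━━━━━━━━━━━━━━┛
                                               


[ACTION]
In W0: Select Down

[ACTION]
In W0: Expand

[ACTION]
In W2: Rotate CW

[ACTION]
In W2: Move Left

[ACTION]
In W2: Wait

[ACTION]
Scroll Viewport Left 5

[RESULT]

                                               
━━━━━━━━━━━━━━━━━━━━┓                          
culator             ┃                          
────────────────────┨                          
                   0┃                          
┬───┬───┬───┐       ┃━━━━━━━━━━━━━━━━━━━┓      
│ 8 │ 9 │ ÷ │       ┃                   ┃      
┼───┼───┼───┤       ┃───────────────────┨      
│ 5 │ 6 │ × │     ┏━━━━━━━━━━━━━━━━━━━━━━━━━━━━
┼───┼───┼───┤     ┃ Tetris                     
│ 2 │ 3 │ - │     ┠────────────────────────────
┼───┼───┼───┤     ┃          │Next:            
│ . │ = │ + │     ┃          │████             
┼───┼───┼───┤     ┃          │                 
│ MC│ MR│ M+│     ┃          │                 
┴───┴───┴───┘     ┃          │                 
━━━━━━━━━━━━━━━━━━┃          │                 
                  ┃          │Score:           
                  ┃          │0                
                  ┃          │                 
                  ┃          │                 
                  ┗━━━━━━━━━━━━━━━━━━━━━━━━━━━━
                                               


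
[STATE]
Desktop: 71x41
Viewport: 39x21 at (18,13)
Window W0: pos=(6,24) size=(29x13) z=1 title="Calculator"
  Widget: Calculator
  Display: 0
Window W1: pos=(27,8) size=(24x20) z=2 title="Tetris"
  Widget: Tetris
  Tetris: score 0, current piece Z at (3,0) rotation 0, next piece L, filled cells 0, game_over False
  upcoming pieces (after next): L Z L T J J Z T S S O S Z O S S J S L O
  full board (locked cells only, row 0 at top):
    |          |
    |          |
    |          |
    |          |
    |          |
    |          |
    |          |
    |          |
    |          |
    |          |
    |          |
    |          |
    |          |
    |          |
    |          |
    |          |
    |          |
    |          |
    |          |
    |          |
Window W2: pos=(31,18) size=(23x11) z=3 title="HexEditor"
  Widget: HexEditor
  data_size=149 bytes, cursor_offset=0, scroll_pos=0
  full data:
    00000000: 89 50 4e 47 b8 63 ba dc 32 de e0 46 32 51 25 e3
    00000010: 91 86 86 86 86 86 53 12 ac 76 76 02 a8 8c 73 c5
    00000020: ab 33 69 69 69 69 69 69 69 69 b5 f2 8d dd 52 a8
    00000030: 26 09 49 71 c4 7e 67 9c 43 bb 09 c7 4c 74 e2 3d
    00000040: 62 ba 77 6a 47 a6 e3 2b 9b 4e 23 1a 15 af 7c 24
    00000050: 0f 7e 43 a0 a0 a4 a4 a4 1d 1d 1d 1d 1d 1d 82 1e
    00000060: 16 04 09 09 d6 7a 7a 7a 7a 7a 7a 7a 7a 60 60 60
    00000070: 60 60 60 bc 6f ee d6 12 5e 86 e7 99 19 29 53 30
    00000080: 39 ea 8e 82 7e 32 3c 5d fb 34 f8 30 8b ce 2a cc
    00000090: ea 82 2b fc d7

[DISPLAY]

         ┃          │▒▒▒        ┃      
         ┃          │           ┃      
         ┃          │           ┃      
         ┃          │           ┃      
         ┃          │Score:     ┃      
         ┃   ┏━━━━━━━━━━━━━━━━━━━━━┓   
         ┃   ┃ HexEditor           ┃   
         ┃   ┠─────────────────────┨   
         ┃   ┃00000000  89 50 4e 47┃   
         ┃   ┃00000010  91 86 86 86┃   
         ┃   ┃00000020  ab 33 69 69┃   
━━━━━━━━━┃   ┃00000030  26 09 49 71┃   
         ┃   ┃00000040  62 ba 77 6a┃   
─────────┃   ┃00000050  0f 7e 43 a0┃   
         ┗━━━┃00000060  16 04 09 09┃   
─┬───┐       ┗━━━━━━━━━━━━━━━━━━━━━┛   
 │ ÷ │          ┃                      
─┼───┤          ┃                      
 │ × │          ┃                      
─┼───┤          ┃                      
 │ - │          ┃                      


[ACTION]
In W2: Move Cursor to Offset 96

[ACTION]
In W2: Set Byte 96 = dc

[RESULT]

         ┃          │▒▒▒        ┃      
         ┃          │           ┃      
         ┃          │           ┃      
         ┃          │           ┃      
         ┃          │Score:     ┃      
         ┃   ┏━━━━━━━━━━━━━━━━━━━━━┓   
         ┃   ┃ HexEditor           ┃   
         ┃   ┠─────────────────────┨   
         ┃   ┃00000000  89 50 4e 47┃   
         ┃   ┃00000010  91 86 86 86┃   
         ┃   ┃00000020  ab 33 69 69┃   
━━━━━━━━━┃   ┃00000030  26 09 49 71┃   
         ┃   ┃00000040  62 ba 77 6a┃   
─────────┃   ┃00000050  0f 7e 43 a0┃   
         ┗━━━┃00000060  DC 04 09 09┃   
─┬───┐       ┗━━━━━━━━━━━━━━━━━━━━━┛   
 │ ÷ │          ┃                      
─┼───┤          ┃                      
 │ × │          ┃                      
─┼───┤          ┃                      
 │ - │          ┃                      


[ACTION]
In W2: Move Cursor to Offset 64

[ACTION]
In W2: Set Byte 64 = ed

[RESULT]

         ┃          │▒▒▒        ┃      
         ┃          │           ┃      
         ┃          │           ┃      
         ┃          │           ┃      
         ┃          │Score:     ┃      
         ┃   ┏━━━━━━━━━━━━━━━━━━━━━┓   
         ┃   ┃ HexEditor           ┃   
         ┃   ┠─────────────────────┨   
         ┃   ┃00000000  89 50 4e 47┃   
         ┃   ┃00000010  91 86 86 86┃   
         ┃   ┃00000020  ab 33 69 69┃   
━━━━━━━━━┃   ┃00000030  26 09 49 71┃   
         ┃   ┃00000040  ED ba 77 6a┃   
─────────┃   ┃00000050  0f 7e 43 a0┃   
         ┗━━━┃00000060  dc 04 09 09┃   
─┬───┐       ┗━━━━━━━━━━━━━━━━━━━━━┛   
 │ ÷ │          ┃                      
─┼───┤          ┃                      
 │ × │          ┃                      
─┼───┤          ┃                      
 │ - │          ┃                      


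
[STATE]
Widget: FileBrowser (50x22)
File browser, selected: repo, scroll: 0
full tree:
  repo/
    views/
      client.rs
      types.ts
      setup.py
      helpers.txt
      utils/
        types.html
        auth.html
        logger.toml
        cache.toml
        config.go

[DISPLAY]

> [-] repo/                                       
    [+] views/                                    
                                                  
                                                  
                                                  
                                                  
                                                  
                                                  
                                                  
                                                  
                                                  
                                                  
                                                  
                                                  
                                                  
                                                  
                                                  
                                                  
                                                  
                                                  
                                                  
                                                  


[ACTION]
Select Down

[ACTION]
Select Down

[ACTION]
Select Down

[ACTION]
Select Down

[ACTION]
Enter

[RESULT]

  [-] repo/                                       
  > [-] views/                                    
      client.rs                                   
      types.ts                                    
      setup.py                                    
      helpers.txt                                 
      [+] utils/                                  
                                                  
                                                  
                                                  
                                                  
                                                  
                                                  
                                                  
                                                  
                                                  
                                                  
                                                  
                                                  
                                                  
                                                  
                                                  


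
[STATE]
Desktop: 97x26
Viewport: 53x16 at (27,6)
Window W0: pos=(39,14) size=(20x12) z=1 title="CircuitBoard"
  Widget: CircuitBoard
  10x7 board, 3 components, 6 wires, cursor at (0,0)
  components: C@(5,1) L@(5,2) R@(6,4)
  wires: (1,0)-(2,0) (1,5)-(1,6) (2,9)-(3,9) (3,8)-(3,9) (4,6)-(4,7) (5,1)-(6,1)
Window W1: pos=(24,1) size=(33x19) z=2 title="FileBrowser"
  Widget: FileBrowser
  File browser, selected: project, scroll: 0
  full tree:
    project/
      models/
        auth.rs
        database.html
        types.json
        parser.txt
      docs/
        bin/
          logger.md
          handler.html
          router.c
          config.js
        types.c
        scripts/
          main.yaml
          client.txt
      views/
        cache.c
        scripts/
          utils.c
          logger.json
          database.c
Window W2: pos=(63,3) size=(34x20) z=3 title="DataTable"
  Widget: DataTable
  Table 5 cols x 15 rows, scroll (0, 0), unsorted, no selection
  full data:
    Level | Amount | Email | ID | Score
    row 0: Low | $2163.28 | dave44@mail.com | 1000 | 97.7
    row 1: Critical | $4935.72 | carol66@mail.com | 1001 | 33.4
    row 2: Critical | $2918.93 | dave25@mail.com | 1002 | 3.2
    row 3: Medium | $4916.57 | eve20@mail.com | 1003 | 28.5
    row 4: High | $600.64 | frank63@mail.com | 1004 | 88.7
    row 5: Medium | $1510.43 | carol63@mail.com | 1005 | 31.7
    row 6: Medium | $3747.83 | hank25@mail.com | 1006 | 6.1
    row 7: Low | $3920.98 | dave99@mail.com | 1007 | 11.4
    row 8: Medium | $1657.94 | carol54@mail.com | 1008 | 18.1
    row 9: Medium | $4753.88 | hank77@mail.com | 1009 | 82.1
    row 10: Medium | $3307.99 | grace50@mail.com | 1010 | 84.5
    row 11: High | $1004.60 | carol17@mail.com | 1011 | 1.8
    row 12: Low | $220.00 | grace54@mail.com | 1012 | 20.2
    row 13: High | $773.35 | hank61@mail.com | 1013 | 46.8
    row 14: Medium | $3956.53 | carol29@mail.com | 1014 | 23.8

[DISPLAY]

  [+] docs/                  ┃      ┃Level   │Amount 
  [+] views/                 ┃      ┃────────┼───────
                             ┃      ┃Low     │$2163.2
                             ┃      ┃Critical│$4935.7
                             ┃      ┃Critical│$2918.9
                             ┃      ┃Medium  │$4916.5
                             ┃      ┃High    │$600.64
                             ┃      ┃Medium  │$1510.4
                             ┃━┓    ┃Medium  │$3747.8
                             ┃ ┃    ┃Low     │$3920.9
                             ┃─┨    ┃Medium  │$1657.9
                             ┃7┃    ┃Medium  │$4753.8
                             ┃ ┃    ┃Medium  │$3307.9
━━━━━━━━━━━━━━━━━━━━━━━━━━━━━┛ ┃    ┃High    │$1004.6
            ┃1   ·             ┃    ┃Low     │$220.00
            ┃    │             ┃    ┃High    │$773.35


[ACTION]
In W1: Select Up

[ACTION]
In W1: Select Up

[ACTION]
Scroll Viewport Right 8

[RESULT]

cs/                  ┃      ┃Level   │Amount  │Email 
ews/                 ┃      ┃────────┼────────┼──────
                     ┃      ┃Low     │$2163.28│dave44
                     ┃      ┃Critical│$4935.72│carol6
                     ┃      ┃Critical│$2918.93│dave25
                     ┃      ┃Medium  │$4916.57│eve20@
                     ┃      ┃High    │$600.64 │frank6
                     ┃      ┃Medium  │$1510.43│carol6
                     ┃━┓    ┃Medium  │$3747.83│hank25
                     ┃ ┃    ┃Low     │$3920.98│dave99
                     ┃─┨    ┃Medium  │$1657.94│carol5
                     ┃7┃    ┃Medium  │$4753.88│hank77
                     ┃ ┃    ┃Medium  │$3307.99│grace5
━━━━━━━━━━━━━━━━━━━━━┛ ┃    ┃High    │$1004.60│carol1
    ┃1   ·             ┃    ┃Low     │$220.00 │grace5
    ┃    │             ┃    ┃High    │$773.35 │hank61


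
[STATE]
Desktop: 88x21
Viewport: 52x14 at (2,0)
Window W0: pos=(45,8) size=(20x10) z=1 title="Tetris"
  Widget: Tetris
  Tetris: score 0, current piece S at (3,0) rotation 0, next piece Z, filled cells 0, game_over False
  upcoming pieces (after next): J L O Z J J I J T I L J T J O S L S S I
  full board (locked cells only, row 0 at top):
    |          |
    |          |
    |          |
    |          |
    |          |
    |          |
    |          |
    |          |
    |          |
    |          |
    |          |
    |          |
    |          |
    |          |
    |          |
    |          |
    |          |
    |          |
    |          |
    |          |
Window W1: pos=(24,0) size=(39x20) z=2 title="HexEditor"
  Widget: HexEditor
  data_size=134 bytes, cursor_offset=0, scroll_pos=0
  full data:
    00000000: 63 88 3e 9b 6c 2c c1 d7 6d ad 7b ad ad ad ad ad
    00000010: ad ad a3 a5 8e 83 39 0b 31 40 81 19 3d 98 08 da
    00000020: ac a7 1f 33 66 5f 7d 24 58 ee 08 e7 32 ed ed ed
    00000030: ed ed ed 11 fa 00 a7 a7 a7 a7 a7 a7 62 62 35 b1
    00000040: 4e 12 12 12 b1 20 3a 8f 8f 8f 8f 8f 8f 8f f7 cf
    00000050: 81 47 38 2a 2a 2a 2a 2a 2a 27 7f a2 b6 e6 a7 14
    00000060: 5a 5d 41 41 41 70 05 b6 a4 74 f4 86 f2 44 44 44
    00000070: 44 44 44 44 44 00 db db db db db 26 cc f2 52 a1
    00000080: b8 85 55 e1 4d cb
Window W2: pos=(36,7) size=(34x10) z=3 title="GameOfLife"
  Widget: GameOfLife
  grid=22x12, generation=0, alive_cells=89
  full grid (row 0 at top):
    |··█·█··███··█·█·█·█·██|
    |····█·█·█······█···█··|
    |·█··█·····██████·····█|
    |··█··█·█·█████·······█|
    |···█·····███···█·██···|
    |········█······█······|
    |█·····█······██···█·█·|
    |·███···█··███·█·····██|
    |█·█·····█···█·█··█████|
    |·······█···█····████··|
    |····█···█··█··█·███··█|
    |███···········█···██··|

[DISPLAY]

                      ┏━━━━━━━━━━━━━━━━━━━━━━━━━━━━━
                      ┃ HexEditor                   
                      ┠─────────────────────────────
                      ┃00000000  63 88 3e 9b 6c 2c c
                      ┃00000010  ad ad a3 a5 8e 83 3
                      ┃00000020  ac a7 1f 33 66 5f 7
                      ┃00000030  ed ed ed 11 fa 00 a
                      ┃00000040  4┏━━━━━━━━━━━━━━━━━
                      ┃00000050  8┃ GameOfLife      
                      ┃00000060  5┠─────────────────
                      ┃00000070  4┃Gen: 0           
                      ┃00000080  b┃··█··█·█·█████···
                      ┃           ┃···█·····███···█·
                      ┃           ┃········█······█·


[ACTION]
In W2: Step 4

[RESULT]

                      ┏━━━━━━━━━━━━━━━━━━━━━━━━━━━━━
                      ┃ HexEditor                   
                      ┠─────────────────────────────
                      ┃00000000  63 88 3e 9b 6c 2c c
                      ┃00000010  ad ad a3 a5 8e 83 3
                      ┃00000020  ac a7 1f 33 66 5f 7
                      ┃00000030  ed ed ed 11 fa 00 a
                      ┃00000040  4┏━━━━━━━━━━━━━━━━━
                      ┃00000050  8┃ GameOfLife      
                      ┃00000060  5┠─────────────────
                      ┃00000070  4┃Gen: 4           
                      ┃00000080  b┃··█·█···██···███·
                      ┃           ┃··█·█······██·█··
                      ┃           ┃··███·······█····


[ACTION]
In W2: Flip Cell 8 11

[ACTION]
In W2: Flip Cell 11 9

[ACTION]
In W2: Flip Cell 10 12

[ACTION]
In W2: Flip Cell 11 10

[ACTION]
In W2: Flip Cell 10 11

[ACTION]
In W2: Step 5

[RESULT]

                      ┏━━━━━━━━━━━━━━━━━━━━━━━━━━━━━
                      ┃ HexEditor                   
                      ┠─────────────────────────────
                      ┃00000000  63 88 3e 9b 6c 2c c
                      ┃00000010  ad ad a3 a5 8e 83 3
                      ┃00000020  ac a7 1f 33 66 5f 7
                      ┃00000030  ed ed ed 11 fa 00 a
                      ┃00000040  4┏━━━━━━━━━━━━━━━━━
                      ┃00000050  8┃ GameOfLife      
                      ┃00000060  5┠─────────────────
                      ┃00000070  4┃Gen: 9           
                      ┃00000080  b┃█···█·····██···██
                      ┃           ┃█·········█·█·█··
                      ┃           ┃··█·······███·██·


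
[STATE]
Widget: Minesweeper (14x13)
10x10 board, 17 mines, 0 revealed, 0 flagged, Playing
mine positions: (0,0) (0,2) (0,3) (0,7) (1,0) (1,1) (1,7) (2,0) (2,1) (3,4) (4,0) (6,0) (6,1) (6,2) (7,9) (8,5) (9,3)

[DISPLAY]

■■■■■■■■■■    
■■■■■■■■■■    
■■■■■■■■■■    
■■■■■■■■■■    
■■■■■■■■■■    
■■■■■■■■■■    
■■■■■■■■■■    
■■■■■■■■■■    
■■■■■■■■■■    
■■■■■■■■■■    
              
              
              


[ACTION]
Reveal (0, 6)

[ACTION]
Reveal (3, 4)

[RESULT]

✹■✹✹■■2✹■■    
✹✹■■■■■✹■■    
✹✹■■■■■■■■    
■■■■✹■■■■■    
✹■■■■■■■■■    
■■■■■■■■■■    
✹✹✹■■■■■■■    
■■■■■■■■■✹    
■■■■■✹■■■■    
■■■✹■■■■■■    
              
              
              


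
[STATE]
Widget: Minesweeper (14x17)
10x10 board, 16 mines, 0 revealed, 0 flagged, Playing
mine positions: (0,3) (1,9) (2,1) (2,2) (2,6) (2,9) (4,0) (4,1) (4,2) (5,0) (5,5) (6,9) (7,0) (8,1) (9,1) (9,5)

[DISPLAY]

■■■■■■■■■■    
■■■■■■■■■■    
■■■■■■■■■■    
■■■■■■■■■■    
■■■■■■■■■■    
■■■■■■■■■■    
■■■■■■■■■■    
■■■■■■■■■■    
■■■■■■■■■■    
■■■■■■■■■■    
              
              
              
              
              
              
              


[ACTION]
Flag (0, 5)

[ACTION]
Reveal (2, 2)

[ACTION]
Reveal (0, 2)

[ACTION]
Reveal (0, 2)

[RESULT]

■■■✹■⚑■■■■    
■■■■■■■■■✹    
■✹✹■■■✹■■✹    
■■■■■■■■■■    
✹✹✹■■■■■■■    
✹■■■■✹■■■■    
■■■■■■■■■✹    
✹■■■■■■■■■    
■✹■■■■■■■■    
■✹■■■✹■■■■    
              
              
              
              
              
              
              


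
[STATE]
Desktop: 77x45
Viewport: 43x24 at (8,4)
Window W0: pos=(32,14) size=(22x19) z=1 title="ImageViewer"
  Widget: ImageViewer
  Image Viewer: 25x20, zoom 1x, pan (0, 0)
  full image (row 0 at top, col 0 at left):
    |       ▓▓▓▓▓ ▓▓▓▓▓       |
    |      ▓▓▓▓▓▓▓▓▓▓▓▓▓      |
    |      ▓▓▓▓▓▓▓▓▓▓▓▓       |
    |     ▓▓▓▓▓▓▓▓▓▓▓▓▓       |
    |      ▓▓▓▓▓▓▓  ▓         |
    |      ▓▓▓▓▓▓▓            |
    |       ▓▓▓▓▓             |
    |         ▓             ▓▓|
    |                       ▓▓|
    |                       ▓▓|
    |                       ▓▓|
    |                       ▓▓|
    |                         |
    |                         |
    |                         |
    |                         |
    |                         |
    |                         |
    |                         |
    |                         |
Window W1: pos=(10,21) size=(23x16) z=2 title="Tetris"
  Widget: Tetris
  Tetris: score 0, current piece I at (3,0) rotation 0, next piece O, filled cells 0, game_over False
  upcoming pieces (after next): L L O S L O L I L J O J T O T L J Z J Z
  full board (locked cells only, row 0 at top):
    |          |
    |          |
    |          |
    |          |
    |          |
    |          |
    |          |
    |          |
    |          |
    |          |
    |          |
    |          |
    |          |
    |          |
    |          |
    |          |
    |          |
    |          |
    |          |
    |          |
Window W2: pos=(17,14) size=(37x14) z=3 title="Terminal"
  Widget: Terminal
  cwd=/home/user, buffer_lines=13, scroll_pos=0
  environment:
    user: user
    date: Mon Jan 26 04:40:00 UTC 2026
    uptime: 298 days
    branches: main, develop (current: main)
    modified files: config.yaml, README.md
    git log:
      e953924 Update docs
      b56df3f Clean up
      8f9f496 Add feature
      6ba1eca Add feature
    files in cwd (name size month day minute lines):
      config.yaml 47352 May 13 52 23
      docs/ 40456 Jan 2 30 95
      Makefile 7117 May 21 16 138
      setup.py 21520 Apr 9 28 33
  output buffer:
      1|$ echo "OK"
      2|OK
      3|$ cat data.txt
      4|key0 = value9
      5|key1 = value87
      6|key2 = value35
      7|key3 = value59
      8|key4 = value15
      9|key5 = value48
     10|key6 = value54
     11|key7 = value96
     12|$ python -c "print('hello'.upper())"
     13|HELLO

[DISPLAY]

                                           
                                           
                                           
                                           
                                           
                                           
                                           
                                           
                                           
                                           
         ┏━━━━━━━━━━━━━━━━━━━━━━━━━━━━━━━━━
         ┃ Terminal                        
         ┠─────────────────────────────────
         ┃$ echo "OK"                      
         ┃OK                               
         ┃$ cat data.txt                   
         ┃key0 = value9                    
  ┏━━━━━━┃key1 = value87                   
  ┃ Tetri┃key2 = value35                   
  ┠──────┃key3 = value59                   
  ┃      ┃key4 = value15                   
  ┃      ┃key5 = value48                   
  ┃      ┃key6 = value54                   
  ┃      ┗━━━━━━━━━━━━━━━━━━━━━━━━━━━━━━━━━


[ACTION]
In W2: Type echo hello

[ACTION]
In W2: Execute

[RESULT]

                                           
                                           
                                           
                                           
                                           
                                           
                                           
                                           
                                           
                                           
         ┏━━━━━━━━━━━━━━━━━━━━━━━━━━━━━━━━━
         ┃ Terminal                        
         ┠─────────────────────────────────
         ┃key3 = value59                   
         ┃key4 = value15                   
         ┃key5 = value48                   
         ┃key6 = value54                   
  ┏━━━━━━┃key7 = value96                   
  ┃ Tetri┃$ python -c "print('hello'.upper(
  ┠──────┃HELLO                            
  ┃      ┃$ echo hello                     
  ┃      ┃hello                            
  ┃      ┃$ █                              
  ┃      ┗━━━━━━━━━━━━━━━━━━━━━━━━━━━━━━━━━


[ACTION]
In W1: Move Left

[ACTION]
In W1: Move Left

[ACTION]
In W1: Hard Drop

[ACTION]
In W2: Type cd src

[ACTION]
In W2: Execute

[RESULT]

                                           
                                           
                                           
                                           
                                           
                                           
                                           
                                           
                                           
                                           
         ┏━━━━━━━━━━━━━━━━━━━━━━━━━━━━━━━━━
         ┃ Terminal                        
         ┠─────────────────────────────────
         ┃key5 = value48                   
         ┃key6 = value54                   
         ┃key7 = value96                   
         ┃$ python -c "print('hello'.upper(
  ┏━━━━━━┃HELLO                            
  ┃ Tetri┃$ echo hello                     
  ┠──────┃hello                            
  ┃      ┃$ cd src                         
  ┃      ┃                                 
  ┃      ┃$ █                              
  ┃      ┗━━━━━━━━━━━━━━━━━━━━━━━━━━━━━━━━━
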